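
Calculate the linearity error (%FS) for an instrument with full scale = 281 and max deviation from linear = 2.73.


Linearity error = (max deviation / full scale) * 100%.
Linearity = (2.73 / 281) * 100
Linearity = 0.972 %FS

0.972 %FS


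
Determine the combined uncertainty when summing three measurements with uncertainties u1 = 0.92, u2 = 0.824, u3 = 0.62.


For a sum of independent quantities, uc = sqrt(u1^2 + u2^2 + u3^2).
uc = sqrt(0.92^2 + 0.824^2 + 0.62^2)
uc = sqrt(0.8464 + 0.678976 + 0.3844)
uc = 1.3819

1.3819


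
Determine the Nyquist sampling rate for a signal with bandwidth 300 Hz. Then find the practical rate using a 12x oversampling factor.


By Nyquist theorem, fs_min = 2 * fmax.
fs_min = 2 * 300 = 600 Hz
Practical rate = 12 * fs_min = 12 * 600 = 7200 Hz

fs_min = 600 Hz, fs_practical = 7200 Hz


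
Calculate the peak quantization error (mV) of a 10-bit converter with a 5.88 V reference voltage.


The maximum quantization error is +/- LSB/2.
LSB = Vref / 2^n = 5.88 / 1024 = 0.00574219 V
Max error = LSB / 2 = 0.00574219 / 2 = 0.00287109 V
Max error = 2.8711 mV

2.8711 mV


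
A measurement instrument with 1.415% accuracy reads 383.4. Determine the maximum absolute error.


Absolute error = (accuracy% / 100) * reading.
Error = (1.415 / 100) * 383.4
Error = 0.01415 * 383.4
Error = 5.4251

5.4251


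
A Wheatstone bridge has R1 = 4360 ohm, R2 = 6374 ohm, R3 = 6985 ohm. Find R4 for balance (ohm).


At balance: R1*R4 = R2*R3, so R4 = R2*R3/R1.
R4 = 6374 * 6985 / 4360
R4 = 44522390 / 4360
R4 = 10211.56 ohm

10211.56 ohm


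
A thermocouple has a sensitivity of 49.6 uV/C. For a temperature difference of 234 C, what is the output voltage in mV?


The thermocouple output V = sensitivity * dT.
V = 49.6 uV/C * 234 C
V = 11606.4 uV
V = 11.606 mV

11.606 mV


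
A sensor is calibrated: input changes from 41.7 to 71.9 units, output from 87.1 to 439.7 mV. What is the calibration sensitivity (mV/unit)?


Sensitivity = (y2 - y1) / (x2 - x1).
S = (439.7 - 87.1) / (71.9 - 41.7)
S = 352.6 / 30.2
S = 11.6755 mV/unit

11.6755 mV/unit


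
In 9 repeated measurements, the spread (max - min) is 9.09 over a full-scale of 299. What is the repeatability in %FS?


Repeatability = (spread / full scale) * 100%.
R = (9.09 / 299) * 100
R = 3.04 %FS

3.04 %FS


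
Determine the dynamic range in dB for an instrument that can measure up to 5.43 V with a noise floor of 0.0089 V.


Dynamic range = 20 * log10(Vmax / Vnoise).
DR = 20 * log10(5.43 / 0.0089)
DR = 20 * log10(610.11)
DR = 55.71 dB

55.71 dB


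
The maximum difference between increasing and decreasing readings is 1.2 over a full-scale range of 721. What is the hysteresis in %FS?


Hysteresis = (max difference / full scale) * 100%.
H = (1.2 / 721) * 100
H = 0.166 %FS

0.166 %FS


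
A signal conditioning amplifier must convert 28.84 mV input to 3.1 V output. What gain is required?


Gain = Vout / Vin (converting to same units).
G = 3.1 V / 28.84 mV
G = 3100.0 mV / 28.84 mV
G = 107.49

107.49


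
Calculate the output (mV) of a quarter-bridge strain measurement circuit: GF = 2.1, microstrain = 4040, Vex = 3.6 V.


Quarter bridge output: Vout = (GF * epsilon * Vex) / 4.
Vout = (2.1 * 4040e-6 * 3.6) / 4
Vout = 0.0305424 / 4 V
Vout = 0.0076356 V = 7.6356 mV

7.6356 mV


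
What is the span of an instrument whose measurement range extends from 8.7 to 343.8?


Span = upper range - lower range.
Span = 343.8 - (8.7)
Span = 335.1

335.1


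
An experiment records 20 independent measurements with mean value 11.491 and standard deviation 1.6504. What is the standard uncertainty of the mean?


The standard uncertainty for Type A evaluation is u = s / sqrt(n).
u = 1.6504 / sqrt(20)
u = 1.6504 / 4.4721
u = 0.369

0.369


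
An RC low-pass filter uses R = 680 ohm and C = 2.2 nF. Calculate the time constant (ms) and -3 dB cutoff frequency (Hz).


Time constant: tau = R * C.
tau = 680 * 2.20e-09 = 1.496e-06 s
tau = 0.0015 ms
Cutoff frequency: fc = 1 / (2*pi*R*C).
fc = 1 / (2*pi*1.496e-06) = 106386.99 Hz

tau = 0.0015 ms, fc = 106386.99 Hz


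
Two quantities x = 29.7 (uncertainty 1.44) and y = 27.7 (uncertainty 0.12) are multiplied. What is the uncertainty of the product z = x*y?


For a product z = x*y, the relative uncertainty is:
uz/z = sqrt((ux/x)^2 + (uy/y)^2)
Relative uncertainties: ux/x = 1.44/29.7 = 0.048485
uy/y = 0.12/27.7 = 0.004332
z = 29.7 * 27.7 = 822.7
uz = 822.7 * sqrt(0.048485^2 + 0.004332^2) = 40.047

40.047


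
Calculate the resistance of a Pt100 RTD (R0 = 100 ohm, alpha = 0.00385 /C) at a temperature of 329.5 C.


The RTD equation: Rt = R0 * (1 + alpha * T).
Rt = 100 * (1 + 0.00385 * 329.5)
Rt = 100 * (1 + 1.268575)
Rt = 100 * 2.268575
Rt = 226.858 ohm

226.858 ohm


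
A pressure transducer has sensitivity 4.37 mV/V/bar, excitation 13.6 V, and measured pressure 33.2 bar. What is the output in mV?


Output = sensitivity * Vex * P.
Vout = 4.37 * 13.6 * 33.2
Vout = 59.432 * 33.2
Vout = 1973.14 mV

1973.14 mV


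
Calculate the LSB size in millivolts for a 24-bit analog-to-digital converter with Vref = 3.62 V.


The resolution (LSB) of an ADC is Vref / 2^n.
LSB = 3.62 / 2^24
LSB = 3.62 / 16777216
LSB = 2.2e-07 V = 0.00021577 mV

0.00021577 mV


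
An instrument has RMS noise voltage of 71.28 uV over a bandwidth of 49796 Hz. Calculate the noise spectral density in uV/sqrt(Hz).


Noise spectral density = Vrms / sqrt(BW).
NSD = 71.28 / sqrt(49796)
NSD = 71.28 / 223.1502
NSD = 0.3194 uV/sqrt(Hz)

0.3194 uV/sqrt(Hz)


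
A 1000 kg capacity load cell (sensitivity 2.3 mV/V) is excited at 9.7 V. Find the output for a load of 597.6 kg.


Vout = rated_output * Vex * (load / capacity).
Vout = 2.3 * 9.7 * (597.6 / 1000)
Vout = 2.3 * 9.7 * 0.5976
Vout = 13.332 mV

13.332 mV


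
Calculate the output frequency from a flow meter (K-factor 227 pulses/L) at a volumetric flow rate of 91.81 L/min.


Frequency = K * Q / 60 (converting L/min to L/s).
f = 227 * 91.81 / 60
f = 20840.87 / 60
f = 347.35 Hz

347.35 Hz


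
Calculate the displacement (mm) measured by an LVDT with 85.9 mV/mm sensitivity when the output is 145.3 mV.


Displacement = Vout / sensitivity.
d = 145.3 / 85.9
d = 1.692 mm

1.692 mm


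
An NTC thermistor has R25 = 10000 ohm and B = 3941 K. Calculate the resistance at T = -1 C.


NTC thermistor equation: Rt = R25 * exp(B * (1/T - 1/T25)).
T in Kelvin: 272.15 K, T25 = 298.15 K
1/T - 1/T25 = 1/272.15 - 1/298.15 = 0.00032043
B * (1/T - 1/T25) = 3941 * 0.00032043 = 1.2628
Rt = 10000 * exp(1.2628) = 35353.3 ohm

35353.3 ohm


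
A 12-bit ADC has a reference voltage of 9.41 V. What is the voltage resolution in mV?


The resolution (LSB) of an ADC is Vref / 2^n.
LSB = 9.41 / 2^12
LSB = 9.41 / 4096
LSB = 0.00229736 V = 2.29736328 mV

2.29736328 mV


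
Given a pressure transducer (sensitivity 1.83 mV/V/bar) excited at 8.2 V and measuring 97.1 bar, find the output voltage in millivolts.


Output = sensitivity * Vex * P.
Vout = 1.83 * 8.2 * 97.1
Vout = 15.006 * 97.1
Vout = 1457.08 mV

1457.08 mV


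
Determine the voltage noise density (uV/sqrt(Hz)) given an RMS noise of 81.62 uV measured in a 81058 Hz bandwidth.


Noise spectral density = Vrms / sqrt(BW).
NSD = 81.62 / sqrt(81058)
NSD = 81.62 / 284.7069
NSD = 0.2867 uV/sqrt(Hz)

0.2867 uV/sqrt(Hz)


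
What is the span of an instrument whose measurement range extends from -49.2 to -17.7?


Span = upper range - lower range.
Span = -17.7 - (-49.2)
Span = 31.5

31.5


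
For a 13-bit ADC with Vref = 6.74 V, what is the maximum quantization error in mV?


The maximum quantization error is +/- LSB/2.
LSB = Vref / 2^n = 6.74 / 8192 = 0.00082275 V
Max error = LSB / 2 = 0.00082275 / 2 = 0.00041138 V
Max error = 0.4114 mV

0.4114 mV


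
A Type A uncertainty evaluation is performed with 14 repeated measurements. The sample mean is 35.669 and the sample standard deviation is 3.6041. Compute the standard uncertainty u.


The standard uncertainty for Type A evaluation is u = s / sqrt(n).
u = 3.6041 / sqrt(14)
u = 3.6041 / 3.7417
u = 0.9632

0.9632


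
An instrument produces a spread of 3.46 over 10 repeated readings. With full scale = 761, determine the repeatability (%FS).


Repeatability = (spread / full scale) * 100%.
R = (3.46 / 761) * 100
R = 0.455 %FS

0.455 %FS


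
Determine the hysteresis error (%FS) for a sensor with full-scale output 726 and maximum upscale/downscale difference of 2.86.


Hysteresis = (max difference / full scale) * 100%.
H = (2.86 / 726) * 100
H = 0.394 %FS

0.394 %FS


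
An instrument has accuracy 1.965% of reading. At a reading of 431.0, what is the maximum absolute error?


Absolute error = (accuracy% / 100) * reading.
Error = (1.965 / 100) * 431.0
Error = 0.01965 * 431.0
Error = 8.4692

8.4692


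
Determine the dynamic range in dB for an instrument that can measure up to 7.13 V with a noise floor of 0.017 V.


Dynamic range = 20 * log10(Vmax / Vnoise).
DR = 20 * log10(7.13 / 0.017)
DR = 20 * log10(419.41)
DR = 52.45 dB

52.45 dB


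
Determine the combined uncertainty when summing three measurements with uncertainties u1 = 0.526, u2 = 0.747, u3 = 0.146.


For a sum of independent quantities, uc = sqrt(u1^2 + u2^2 + u3^2).
uc = sqrt(0.526^2 + 0.747^2 + 0.146^2)
uc = sqrt(0.276676 + 0.558009 + 0.021316)
uc = 0.9252

0.9252


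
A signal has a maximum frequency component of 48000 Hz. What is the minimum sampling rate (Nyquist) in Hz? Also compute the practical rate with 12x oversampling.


By Nyquist theorem, fs_min = 2 * fmax.
fs_min = 2 * 48000 = 96000 Hz
Practical rate = 12 * fs_min = 12 * 96000 = 1152000 Hz

fs_min = 96000 Hz, fs_practical = 1152000 Hz


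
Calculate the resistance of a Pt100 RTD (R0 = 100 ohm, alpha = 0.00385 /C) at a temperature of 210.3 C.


The RTD equation: Rt = R0 * (1 + alpha * T).
Rt = 100 * (1 + 0.00385 * 210.3)
Rt = 100 * (1 + 0.809655)
Rt = 100 * 1.809655
Rt = 180.966 ohm

180.966 ohm


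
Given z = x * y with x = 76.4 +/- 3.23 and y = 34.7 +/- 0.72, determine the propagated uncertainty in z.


For a product z = x*y, the relative uncertainty is:
uz/z = sqrt((ux/x)^2 + (uy/y)^2)
Relative uncertainties: ux/x = 3.23/76.4 = 0.042277
uy/y = 0.72/34.7 = 0.020749
z = 76.4 * 34.7 = 2651.1
uz = 2651.1 * sqrt(0.042277^2 + 0.020749^2) = 124.852

124.852


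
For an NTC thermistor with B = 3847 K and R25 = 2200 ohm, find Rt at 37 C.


NTC thermistor equation: Rt = R25 * exp(B * (1/T - 1/T25)).
T in Kelvin: 310.15 K, T25 = 298.15 K
1/T - 1/T25 = 1/310.15 - 1/298.15 = -0.00012977
B * (1/T - 1/T25) = 3847 * -0.00012977 = -0.4992
Rt = 2200 * exp(-0.4992) = 1335.4 ohm

1335.4 ohm


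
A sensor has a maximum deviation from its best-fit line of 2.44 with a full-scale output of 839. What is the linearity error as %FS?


Linearity error = (max deviation / full scale) * 100%.
Linearity = (2.44 / 839) * 100
Linearity = 0.291 %FS

0.291 %FS


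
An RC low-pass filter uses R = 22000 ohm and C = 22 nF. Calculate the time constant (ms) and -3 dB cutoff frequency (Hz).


Time constant: tau = R * C.
tau = 22000 * 2.20e-08 = 0.000484 s
tau = 0.484 ms
Cutoff frequency: fc = 1 / (2*pi*R*C).
fc = 1 / (2*pi*0.000484) = 328.83 Hz

tau = 0.484 ms, fc = 328.83 Hz


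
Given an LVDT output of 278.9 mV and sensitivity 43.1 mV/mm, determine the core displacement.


Displacement = Vout / sensitivity.
d = 278.9 / 43.1
d = 6.471 mm

6.471 mm


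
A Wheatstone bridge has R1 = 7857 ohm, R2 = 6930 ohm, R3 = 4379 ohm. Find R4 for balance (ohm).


At balance: R1*R4 = R2*R3, so R4 = R2*R3/R1.
R4 = 6930 * 4379 / 7857
R4 = 30346470 / 7857
R4 = 3862.35 ohm

3862.35 ohm


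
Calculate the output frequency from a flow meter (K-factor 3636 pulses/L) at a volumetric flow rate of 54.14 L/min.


Frequency = K * Q / 60 (converting L/min to L/s).
f = 3636 * 54.14 / 60
f = 196853.04 / 60
f = 3280.88 Hz

3280.88 Hz


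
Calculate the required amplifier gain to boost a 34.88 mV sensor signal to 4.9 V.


Gain = Vout / Vin (converting to same units).
G = 4.9 V / 34.88 mV
G = 4900.0 mV / 34.88 mV
G = 140.48

140.48


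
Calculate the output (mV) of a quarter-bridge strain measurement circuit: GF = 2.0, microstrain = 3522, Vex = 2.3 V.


Quarter bridge output: Vout = (GF * epsilon * Vex) / 4.
Vout = (2.0 * 3522e-6 * 2.3) / 4
Vout = 0.0162012 / 4 V
Vout = 0.0040503 V = 4.0503 mV

4.0503 mV


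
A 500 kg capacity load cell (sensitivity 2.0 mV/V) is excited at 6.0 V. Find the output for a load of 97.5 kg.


Vout = rated_output * Vex * (load / capacity).
Vout = 2.0 * 6.0 * (97.5 / 500)
Vout = 2.0 * 6.0 * 0.195
Vout = 2.34 mV

2.34 mV


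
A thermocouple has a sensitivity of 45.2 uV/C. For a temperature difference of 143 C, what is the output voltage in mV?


The thermocouple output V = sensitivity * dT.
V = 45.2 uV/C * 143 C
V = 6463.6 uV
V = 6.464 mV

6.464 mV


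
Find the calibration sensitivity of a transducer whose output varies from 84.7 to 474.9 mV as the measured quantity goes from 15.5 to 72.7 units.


Sensitivity = (y2 - y1) / (x2 - x1).
S = (474.9 - 84.7) / (72.7 - 15.5)
S = 390.2 / 57.2
S = 6.8217 mV/unit

6.8217 mV/unit


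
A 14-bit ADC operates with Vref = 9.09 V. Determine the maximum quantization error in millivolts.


The maximum quantization error is +/- LSB/2.
LSB = Vref / 2^n = 9.09 / 16384 = 0.00055481 V
Max error = LSB / 2 = 0.00055481 / 2 = 0.0002774 V
Max error = 0.2774 mV

0.2774 mV


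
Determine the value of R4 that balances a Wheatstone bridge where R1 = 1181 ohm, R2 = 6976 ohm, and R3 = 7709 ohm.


At balance: R1*R4 = R2*R3, so R4 = R2*R3/R1.
R4 = 6976 * 7709 / 1181
R4 = 53777984 / 1181
R4 = 45535.97 ohm

45535.97 ohm


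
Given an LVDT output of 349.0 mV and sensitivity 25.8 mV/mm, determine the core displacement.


Displacement = Vout / sensitivity.
d = 349.0 / 25.8
d = 13.527 mm

13.527 mm


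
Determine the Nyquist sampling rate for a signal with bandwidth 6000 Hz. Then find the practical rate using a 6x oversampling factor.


By Nyquist theorem, fs_min = 2 * fmax.
fs_min = 2 * 6000 = 12000 Hz
Practical rate = 6 * fs_min = 6 * 12000 = 72000 Hz

fs_min = 12000 Hz, fs_practical = 72000 Hz


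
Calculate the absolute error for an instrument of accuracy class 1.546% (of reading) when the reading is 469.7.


Absolute error = (accuracy% / 100) * reading.
Error = (1.546 / 100) * 469.7
Error = 0.01546 * 469.7
Error = 7.2616

7.2616


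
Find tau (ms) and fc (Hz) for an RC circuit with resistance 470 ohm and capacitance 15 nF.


Time constant: tau = R * C.
tau = 470 * 1.50e-08 = 7.05e-06 s
tau = 0.0071 ms
Cutoff frequency: fc = 1 / (2*pi*R*C).
fc = 1 / (2*pi*7.05e-06) = 22575.17 Hz

tau = 0.0071 ms, fc = 22575.17 Hz


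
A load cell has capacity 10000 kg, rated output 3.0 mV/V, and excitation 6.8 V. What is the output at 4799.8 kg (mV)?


Vout = rated_output * Vex * (load / capacity).
Vout = 3.0 * 6.8 * (4799.8 / 10000)
Vout = 3.0 * 6.8 * 0.47998
Vout = 9.792 mV

9.792 mV


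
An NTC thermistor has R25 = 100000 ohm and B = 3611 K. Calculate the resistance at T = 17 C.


NTC thermistor equation: Rt = R25 * exp(B * (1/T - 1/T25)).
T in Kelvin: 290.15 K, T25 = 298.15 K
1/T - 1/T25 = 1/290.15 - 1/298.15 = 9.248e-05
B * (1/T - 1/T25) = 3611 * 9.248e-05 = 0.3339
Rt = 100000 * exp(0.3339) = 139645.0 ohm

139645.0 ohm


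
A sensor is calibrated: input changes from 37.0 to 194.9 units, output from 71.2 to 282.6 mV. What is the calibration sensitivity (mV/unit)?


Sensitivity = (y2 - y1) / (x2 - x1).
S = (282.6 - 71.2) / (194.9 - 37.0)
S = 211.4 / 157.9
S = 1.3388 mV/unit

1.3388 mV/unit


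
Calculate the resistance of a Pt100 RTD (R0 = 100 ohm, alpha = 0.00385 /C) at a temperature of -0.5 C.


The RTD equation: Rt = R0 * (1 + alpha * T).
Rt = 100 * (1 + 0.00385 * -0.5)
Rt = 100 * (1 + -0.001925)
Rt = 100 * 0.998075
Rt = 99.808 ohm

99.808 ohm


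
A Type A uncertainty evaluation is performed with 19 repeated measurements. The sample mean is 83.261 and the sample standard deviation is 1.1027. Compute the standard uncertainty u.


The standard uncertainty for Type A evaluation is u = s / sqrt(n).
u = 1.1027 / sqrt(19)
u = 1.1027 / 4.3589
u = 0.253

0.253


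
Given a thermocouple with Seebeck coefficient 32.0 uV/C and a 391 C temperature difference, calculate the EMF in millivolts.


The thermocouple output V = sensitivity * dT.
V = 32.0 uV/C * 391 C
V = 12512.0 uV
V = 12.512 mV

12.512 mV


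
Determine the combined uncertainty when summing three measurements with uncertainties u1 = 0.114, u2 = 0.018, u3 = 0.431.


For a sum of independent quantities, uc = sqrt(u1^2 + u2^2 + u3^2).
uc = sqrt(0.114^2 + 0.018^2 + 0.431^2)
uc = sqrt(0.012996 + 0.000324 + 0.185761)
uc = 0.4462

0.4462


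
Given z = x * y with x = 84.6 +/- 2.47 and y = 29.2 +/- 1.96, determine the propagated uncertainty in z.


For a product z = x*y, the relative uncertainty is:
uz/z = sqrt((ux/x)^2 + (uy/y)^2)
Relative uncertainties: ux/x = 2.47/84.6 = 0.029196
uy/y = 1.96/29.2 = 0.067123
z = 84.6 * 29.2 = 2470.3
uz = 2470.3 * sqrt(0.029196^2 + 0.067123^2) = 180.823

180.823


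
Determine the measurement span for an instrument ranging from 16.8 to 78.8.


Span = upper range - lower range.
Span = 78.8 - (16.8)
Span = 62.0

62.0


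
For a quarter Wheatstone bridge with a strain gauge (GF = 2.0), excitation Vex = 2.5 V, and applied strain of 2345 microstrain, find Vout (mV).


Quarter bridge output: Vout = (GF * epsilon * Vex) / 4.
Vout = (2.0 * 2345e-6 * 2.5) / 4
Vout = 0.011725 / 4 V
Vout = 0.00293125 V = 2.9312 mV

2.9312 mV


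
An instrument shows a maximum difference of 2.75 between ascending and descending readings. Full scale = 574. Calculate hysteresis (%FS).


Hysteresis = (max difference / full scale) * 100%.
H = (2.75 / 574) * 100
H = 0.479 %FS

0.479 %FS


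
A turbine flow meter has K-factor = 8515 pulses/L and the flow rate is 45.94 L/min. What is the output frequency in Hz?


Frequency = K * Q / 60 (converting L/min to L/s).
f = 8515 * 45.94 / 60
f = 391179.1 / 60
f = 6519.65 Hz

6519.65 Hz


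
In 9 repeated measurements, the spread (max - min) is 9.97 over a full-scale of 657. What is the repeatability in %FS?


Repeatability = (spread / full scale) * 100%.
R = (9.97 / 657) * 100
R = 1.518 %FS

1.518 %FS


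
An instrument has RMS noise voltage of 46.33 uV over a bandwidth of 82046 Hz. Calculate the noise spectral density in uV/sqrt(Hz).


Noise spectral density = Vrms / sqrt(BW).
NSD = 46.33 / sqrt(82046)
NSD = 46.33 / 286.4367
NSD = 0.1617 uV/sqrt(Hz)

0.1617 uV/sqrt(Hz)


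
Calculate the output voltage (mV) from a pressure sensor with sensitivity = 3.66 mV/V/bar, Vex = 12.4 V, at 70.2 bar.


Output = sensitivity * Vex * P.
Vout = 3.66 * 12.4 * 70.2
Vout = 45.384 * 70.2
Vout = 3185.96 mV

3185.96 mV


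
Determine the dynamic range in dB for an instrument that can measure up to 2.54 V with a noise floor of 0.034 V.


Dynamic range = 20 * log10(Vmax / Vnoise).
DR = 20 * log10(2.54 / 0.034)
DR = 20 * log10(74.71)
DR = 37.47 dB

37.47 dB


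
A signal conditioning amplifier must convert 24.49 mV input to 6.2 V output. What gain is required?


Gain = Vout / Vin (converting to same units).
G = 6.2 V / 24.49 mV
G = 6200.0 mV / 24.49 mV
G = 253.16

253.16


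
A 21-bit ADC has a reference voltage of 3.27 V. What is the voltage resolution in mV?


The resolution (LSB) of an ADC is Vref / 2^n.
LSB = 3.27 / 2^21
LSB = 3.27 / 2097152
LSB = 1.56e-06 V = 0.00155926 mV

0.00155926 mV


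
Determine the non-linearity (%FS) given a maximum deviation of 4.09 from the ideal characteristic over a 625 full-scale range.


Linearity error = (max deviation / full scale) * 100%.
Linearity = (4.09 / 625) * 100
Linearity = 0.654 %FS

0.654 %FS


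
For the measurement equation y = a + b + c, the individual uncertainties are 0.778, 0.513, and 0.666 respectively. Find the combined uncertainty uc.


For a sum of independent quantities, uc = sqrt(u1^2 + u2^2 + u3^2).
uc = sqrt(0.778^2 + 0.513^2 + 0.666^2)
uc = sqrt(0.605284 + 0.263169 + 0.443556)
uc = 1.1454

1.1454


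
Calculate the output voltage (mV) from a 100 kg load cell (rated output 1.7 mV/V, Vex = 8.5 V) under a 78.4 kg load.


Vout = rated_output * Vex * (load / capacity).
Vout = 1.7 * 8.5 * (78.4 / 100)
Vout = 1.7 * 8.5 * 0.784
Vout = 11.329 mV

11.329 mV


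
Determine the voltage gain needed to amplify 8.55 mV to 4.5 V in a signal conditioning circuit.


Gain = Vout / Vin (converting to same units).
G = 4.5 V / 8.55 mV
G = 4500.0 mV / 8.55 mV
G = 526.32

526.32


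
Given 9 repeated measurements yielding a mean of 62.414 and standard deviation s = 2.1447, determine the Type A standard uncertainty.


The standard uncertainty for Type A evaluation is u = s / sqrt(n).
u = 2.1447 / sqrt(9)
u = 2.1447 / 3.0
u = 0.7149

0.7149


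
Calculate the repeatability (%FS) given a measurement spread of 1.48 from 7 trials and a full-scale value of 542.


Repeatability = (spread / full scale) * 100%.
R = (1.48 / 542) * 100
R = 0.273 %FS

0.273 %FS


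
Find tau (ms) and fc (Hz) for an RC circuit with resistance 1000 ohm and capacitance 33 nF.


Time constant: tau = R * C.
tau = 1000 * 3.30e-08 = 3.3e-05 s
tau = 0.033 ms
Cutoff frequency: fc = 1 / (2*pi*R*C).
fc = 1 / (2*pi*3.3e-05) = 4822.88 Hz

tau = 0.033 ms, fc = 4822.88 Hz


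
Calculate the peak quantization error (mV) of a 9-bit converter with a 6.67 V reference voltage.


The maximum quantization error is +/- LSB/2.
LSB = Vref / 2^n = 6.67 / 512 = 0.01302734 V
Max error = LSB / 2 = 0.01302734 / 2 = 0.00651367 V
Max error = 6.5137 mV

6.5137 mV


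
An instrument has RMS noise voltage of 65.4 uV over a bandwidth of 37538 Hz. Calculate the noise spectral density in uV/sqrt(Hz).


Noise spectral density = Vrms / sqrt(BW).
NSD = 65.4 / sqrt(37538)
NSD = 65.4 / 193.7473
NSD = 0.3376 uV/sqrt(Hz)

0.3376 uV/sqrt(Hz)


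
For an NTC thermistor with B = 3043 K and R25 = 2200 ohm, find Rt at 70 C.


NTC thermistor equation: Rt = R25 * exp(B * (1/T - 1/T25)).
T in Kelvin: 343.15 K, T25 = 298.15 K
1/T - 1/T25 = 1/343.15 - 1/298.15 = -0.00043984
B * (1/T - 1/T25) = 3043 * -0.00043984 = -1.3384
Rt = 2200 * exp(-1.3384) = 577.0 ohm

577.0 ohm


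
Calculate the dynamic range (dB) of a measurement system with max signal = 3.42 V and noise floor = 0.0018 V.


Dynamic range = 20 * log10(Vmax / Vnoise).
DR = 20 * log10(3.42 / 0.0018)
DR = 20 * log10(1900.0)
DR = 65.58 dB

65.58 dB


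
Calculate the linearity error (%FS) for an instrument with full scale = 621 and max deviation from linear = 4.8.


Linearity error = (max deviation / full scale) * 100%.
Linearity = (4.8 / 621) * 100
Linearity = 0.773 %FS

0.773 %FS


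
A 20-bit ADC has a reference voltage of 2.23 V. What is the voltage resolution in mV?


The resolution (LSB) of an ADC is Vref / 2^n.
LSB = 2.23 / 2^20
LSB = 2.23 / 1048576
LSB = 2.13e-06 V = 0.00212669 mV

0.00212669 mV


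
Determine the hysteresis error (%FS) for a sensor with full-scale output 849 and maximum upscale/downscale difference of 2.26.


Hysteresis = (max difference / full scale) * 100%.
H = (2.26 / 849) * 100
H = 0.266 %FS

0.266 %FS


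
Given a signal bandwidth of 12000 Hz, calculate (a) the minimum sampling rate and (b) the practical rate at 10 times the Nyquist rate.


By Nyquist theorem, fs_min = 2 * fmax.
fs_min = 2 * 12000 = 24000 Hz
Practical rate = 10 * fs_min = 10 * 24000 = 240000 Hz

fs_min = 24000 Hz, fs_practical = 240000 Hz


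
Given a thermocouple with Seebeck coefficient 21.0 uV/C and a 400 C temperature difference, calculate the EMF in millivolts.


The thermocouple output V = sensitivity * dT.
V = 21.0 uV/C * 400 C
V = 8400.0 uV
V = 8.4 mV

8.4 mV


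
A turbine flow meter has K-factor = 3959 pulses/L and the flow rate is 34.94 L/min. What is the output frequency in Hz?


Frequency = K * Q / 60 (converting L/min to L/s).
f = 3959 * 34.94 / 60
f = 138327.46 / 60
f = 2305.46 Hz

2305.46 Hz


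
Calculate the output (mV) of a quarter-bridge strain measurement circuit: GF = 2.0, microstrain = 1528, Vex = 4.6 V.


Quarter bridge output: Vout = (GF * epsilon * Vex) / 4.
Vout = (2.0 * 1528e-6 * 4.6) / 4
Vout = 0.0140576 / 4 V
Vout = 0.0035144 V = 3.5144 mV

3.5144 mV


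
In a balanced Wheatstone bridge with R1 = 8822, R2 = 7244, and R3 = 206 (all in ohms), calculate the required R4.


At balance: R1*R4 = R2*R3, so R4 = R2*R3/R1.
R4 = 7244 * 206 / 8822
R4 = 1492264 / 8822
R4 = 169.15 ohm

169.15 ohm


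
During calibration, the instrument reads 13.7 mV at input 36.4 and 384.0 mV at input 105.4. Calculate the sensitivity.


Sensitivity = (y2 - y1) / (x2 - x1).
S = (384.0 - 13.7) / (105.4 - 36.4)
S = 370.3 / 69.0
S = 5.3667 mV/unit

5.3667 mV/unit


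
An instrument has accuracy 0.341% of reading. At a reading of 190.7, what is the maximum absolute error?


Absolute error = (accuracy% / 100) * reading.
Error = (0.341 / 100) * 190.7
Error = 0.00341 * 190.7
Error = 0.6503

0.6503


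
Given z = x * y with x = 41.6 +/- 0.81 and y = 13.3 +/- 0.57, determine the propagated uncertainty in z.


For a product z = x*y, the relative uncertainty is:
uz/z = sqrt((ux/x)^2 + (uy/y)^2)
Relative uncertainties: ux/x = 0.81/41.6 = 0.019471
uy/y = 0.57/13.3 = 0.042857
z = 41.6 * 13.3 = 553.3
uz = 553.3 * sqrt(0.019471^2 + 0.042857^2) = 26.045

26.045


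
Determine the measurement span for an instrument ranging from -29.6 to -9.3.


Span = upper range - lower range.
Span = -9.3 - (-29.6)
Span = 20.3

20.3


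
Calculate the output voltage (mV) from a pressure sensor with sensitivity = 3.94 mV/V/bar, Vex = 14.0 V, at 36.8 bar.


Output = sensitivity * Vex * P.
Vout = 3.94 * 14.0 * 36.8
Vout = 55.16 * 36.8
Vout = 2029.89 mV

2029.89 mV


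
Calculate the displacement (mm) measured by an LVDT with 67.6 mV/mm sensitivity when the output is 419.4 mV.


Displacement = Vout / sensitivity.
d = 419.4 / 67.6
d = 6.204 mm

6.204 mm


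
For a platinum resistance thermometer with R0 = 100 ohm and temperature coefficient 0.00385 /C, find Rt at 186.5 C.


The RTD equation: Rt = R0 * (1 + alpha * T).
Rt = 100 * (1 + 0.00385 * 186.5)
Rt = 100 * (1 + 0.718025)
Rt = 100 * 1.718025
Rt = 171.802 ohm

171.802 ohm


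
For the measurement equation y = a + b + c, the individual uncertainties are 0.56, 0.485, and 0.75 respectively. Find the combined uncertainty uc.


For a sum of independent quantities, uc = sqrt(u1^2 + u2^2 + u3^2).
uc = sqrt(0.56^2 + 0.485^2 + 0.75^2)
uc = sqrt(0.3136 + 0.235225 + 0.5625)
uc = 1.0542

1.0542


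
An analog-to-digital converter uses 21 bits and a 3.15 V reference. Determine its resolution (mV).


The resolution (LSB) of an ADC is Vref / 2^n.
LSB = 3.15 / 2^21
LSB = 3.15 / 2097152
LSB = 1.5e-06 V = 0.00150204 mV

0.00150204 mV


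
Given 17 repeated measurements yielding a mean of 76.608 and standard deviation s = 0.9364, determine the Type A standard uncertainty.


The standard uncertainty for Type A evaluation is u = s / sqrt(n).
u = 0.9364 / sqrt(17)
u = 0.9364 / 4.1231
u = 0.2271

0.2271


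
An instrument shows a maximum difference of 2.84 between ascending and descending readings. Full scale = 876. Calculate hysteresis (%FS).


Hysteresis = (max difference / full scale) * 100%.
H = (2.84 / 876) * 100
H = 0.324 %FS

0.324 %FS


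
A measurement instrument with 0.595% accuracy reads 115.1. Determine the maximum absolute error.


Absolute error = (accuracy% / 100) * reading.
Error = (0.595 / 100) * 115.1
Error = 0.00595 * 115.1
Error = 0.6848

0.6848


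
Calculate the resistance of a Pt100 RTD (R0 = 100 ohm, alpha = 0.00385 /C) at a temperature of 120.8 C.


The RTD equation: Rt = R0 * (1 + alpha * T).
Rt = 100 * (1 + 0.00385 * 120.8)
Rt = 100 * (1 + 0.46508)
Rt = 100 * 1.46508
Rt = 146.508 ohm

146.508 ohm


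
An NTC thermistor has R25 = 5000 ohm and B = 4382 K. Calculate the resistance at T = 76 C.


NTC thermistor equation: Rt = R25 * exp(B * (1/T - 1/T25)).
T in Kelvin: 349.15 K, T25 = 298.15 K
1/T - 1/T25 = 1/349.15 - 1/298.15 = -0.00048992
B * (1/T - 1/T25) = 4382 * -0.00048992 = -2.1468
Rt = 5000 * exp(-2.1468) = 584.3 ohm

584.3 ohm


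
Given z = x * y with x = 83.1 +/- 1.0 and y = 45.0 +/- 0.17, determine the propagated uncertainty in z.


For a product z = x*y, the relative uncertainty is:
uz/z = sqrt((ux/x)^2 + (uy/y)^2)
Relative uncertainties: ux/x = 1.0/83.1 = 0.012034
uy/y = 0.17/45.0 = 0.003778
z = 83.1 * 45.0 = 3739.5
uz = 3739.5 * sqrt(0.012034^2 + 0.003778^2) = 47.165

47.165


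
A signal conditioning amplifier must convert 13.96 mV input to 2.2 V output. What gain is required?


Gain = Vout / Vin (converting to same units).
G = 2.2 V / 13.96 mV
G = 2200.0 mV / 13.96 mV
G = 157.59

157.59


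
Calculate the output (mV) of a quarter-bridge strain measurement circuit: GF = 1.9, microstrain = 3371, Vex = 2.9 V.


Quarter bridge output: Vout = (GF * epsilon * Vex) / 4.
Vout = (1.9 * 3371e-6 * 2.9) / 4
Vout = 0.01857421 / 4 V
Vout = 0.00464355 V = 4.6436 mV

4.6436 mV


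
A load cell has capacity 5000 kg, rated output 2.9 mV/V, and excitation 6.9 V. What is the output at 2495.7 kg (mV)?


Vout = rated_output * Vex * (load / capacity).
Vout = 2.9 * 6.9 * (2495.7 / 5000)
Vout = 2.9 * 6.9 * 0.49914
Vout = 9.988 mV

9.988 mV


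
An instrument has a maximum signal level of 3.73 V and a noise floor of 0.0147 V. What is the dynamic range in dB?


Dynamic range = 20 * log10(Vmax / Vnoise).
DR = 20 * log10(3.73 / 0.0147)
DR = 20 * log10(253.74)
DR = 48.09 dB

48.09 dB


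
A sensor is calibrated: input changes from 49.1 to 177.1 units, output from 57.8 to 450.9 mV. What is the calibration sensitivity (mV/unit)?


Sensitivity = (y2 - y1) / (x2 - x1).
S = (450.9 - 57.8) / (177.1 - 49.1)
S = 393.1 / 128.0
S = 3.0711 mV/unit

3.0711 mV/unit


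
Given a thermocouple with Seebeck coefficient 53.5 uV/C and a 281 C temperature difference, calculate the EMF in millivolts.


The thermocouple output V = sensitivity * dT.
V = 53.5 uV/C * 281 C
V = 15033.5 uV
V = 15.034 mV

15.034 mV


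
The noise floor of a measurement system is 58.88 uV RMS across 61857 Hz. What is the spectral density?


Noise spectral density = Vrms / sqrt(BW).
NSD = 58.88 / sqrt(61857)
NSD = 58.88 / 248.7107
NSD = 0.2367 uV/sqrt(Hz)

0.2367 uV/sqrt(Hz)


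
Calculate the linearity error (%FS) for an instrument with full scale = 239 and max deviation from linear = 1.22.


Linearity error = (max deviation / full scale) * 100%.
Linearity = (1.22 / 239) * 100
Linearity = 0.51 %FS

0.51 %FS


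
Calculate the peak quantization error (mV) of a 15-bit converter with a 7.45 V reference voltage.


The maximum quantization error is +/- LSB/2.
LSB = Vref / 2^n = 7.45 / 32768 = 0.00022736 V
Max error = LSB / 2 = 0.00022736 / 2 = 0.00011368 V
Max error = 0.1137 mV

0.1137 mV


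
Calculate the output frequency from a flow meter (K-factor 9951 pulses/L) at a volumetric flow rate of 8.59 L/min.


Frequency = K * Q / 60 (converting L/min to L/s).
f = 9951 * 8.59 / 60
f = 85479.09 / 60
f = 1424.65 Hz

1424.65 Hz


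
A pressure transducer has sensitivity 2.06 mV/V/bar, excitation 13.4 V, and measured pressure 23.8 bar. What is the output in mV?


Output = sensitivity * Vex * P.
Vout = 2.06 * 13.4 * 23.8
Vout = 27.604 * 23.8
Vout = 656.98 mV

656.98 mV


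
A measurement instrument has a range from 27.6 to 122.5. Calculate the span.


Span = upper range - lower range.
Span = 122.5 - (27.6)
Span = 94.9

94.9


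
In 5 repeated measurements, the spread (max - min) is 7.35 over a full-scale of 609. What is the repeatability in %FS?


Repeatability = (spread / full scale) * 100%.
R = (7.35 / 609) * 100
R = 1.207 %FS

1.207 %FS


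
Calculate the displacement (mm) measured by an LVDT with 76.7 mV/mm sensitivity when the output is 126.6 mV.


Displacement = Vout / sensitivity.
d = 126.6 / 76.7
d = 1.651 mm

1.651 mm


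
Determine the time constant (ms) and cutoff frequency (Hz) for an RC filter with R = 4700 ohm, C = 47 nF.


Time constant: tau = R * C.
tau = 4700 * 4.70e-08 = 0.0002209 s
tau = 0.2209 ms
Cutoff frequency: fc = 1 / (2*pi*R*C).
fc = 1 / (2*pi*0.0002209) = 720.48 Hz

tau = 0.2209 ms, fc = 720.48 Hz


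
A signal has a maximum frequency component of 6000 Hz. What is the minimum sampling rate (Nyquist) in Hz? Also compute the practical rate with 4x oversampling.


By Nyquist theorem, fs_min = 2 * fmax.
fs_min = 2 * 6000 = 12000 Hz
Practical rate = 4 * fs_min = 4 * 12000 = 48000 Hz

fs_min = 12000 Hz, fs_practical = 48000 Hz


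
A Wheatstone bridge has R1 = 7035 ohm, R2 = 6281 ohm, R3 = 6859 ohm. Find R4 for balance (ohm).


At balance: R1*R4 = R2*R3, so R4 = R2*R3/R1.
R4 = 6281 * 6859 / 7035
R4 = 43081379 / 7035
R4 = 6123.86 ohm

6123.86 ohm


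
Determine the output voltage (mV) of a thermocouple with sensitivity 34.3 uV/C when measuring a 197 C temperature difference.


The thermocouple output V = sensitivity * dT.
V = 34.3 uV/C * 197 C
V = 6757.1 uV
V = 6.757 mV

6.757 mV


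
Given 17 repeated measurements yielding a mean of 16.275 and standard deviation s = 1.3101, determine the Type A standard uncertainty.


The standard uncertainty for Type A evaluation is u = s / sqrt(n).
u = 1.3101 / sqrt(17)
u = 1.3101 / 4.1231
u = 0.3177

0.3177


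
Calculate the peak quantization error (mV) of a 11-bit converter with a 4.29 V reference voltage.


The maximum quantization error is +/- LSB/2.
LSB = Vref / 2^n = 4.29 / 2048 = 0.00209473 V
Max error = LSB / 2 = 0.00209473 / 2 = 0.00104736 V
Max error = 1.0474 mV

1.0474 mV


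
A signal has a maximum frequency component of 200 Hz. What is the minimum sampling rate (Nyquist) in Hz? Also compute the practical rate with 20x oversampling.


By Nyquist theorem, fs_min = 2 * fmax.
fs_min = 2 * 200 = 400 Hz
Practical rate = 20 * fs_min = 20 * 400 = 8000 Hz

fs_min = 400 Hz, fs_practical = 8000 Hz


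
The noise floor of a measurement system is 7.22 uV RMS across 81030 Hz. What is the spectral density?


Noise spectral density = Vrms / sqrt(BW).
NSD = 7.22 / sqrt(81030)
NSD = 7.22 / 284.6577
NSD = 0.0254 uV/sqrt(Hz)

0.0254 uV/sqrt(Hz)


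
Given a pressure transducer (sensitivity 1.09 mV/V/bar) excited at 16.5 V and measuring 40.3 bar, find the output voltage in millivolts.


Output = sensitivity * Vex * P.
Vout = 1.09 * 16.5 * 40.3
Vout = 17.985 * 40.3
Vout = 724.8 mV

724.8 mV


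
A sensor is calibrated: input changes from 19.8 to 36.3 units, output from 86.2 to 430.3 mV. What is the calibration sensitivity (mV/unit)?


Sensitivity = (y2 - y1) / (x2 - x1).
S = (430.3 - 86.2) / (36.3 - 19.8)
S = 344.1 / 16.5
S = 20.8545 mV/unit

20.8545 mV/unit


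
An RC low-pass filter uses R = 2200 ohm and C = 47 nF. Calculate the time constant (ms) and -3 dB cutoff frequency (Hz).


Time constant: tau = R * C.
tau = 2200 * 4.70e-08 = 0.0001034 s
tau = 0.1034 ms
Cutoff frequency: fc = 1 / (2*pi*R*C).
fc = 1 / (2*pi*0.0001034) = 1539.22 Hz

tau = 0.1034 ms, fc = 1539.22 Hz


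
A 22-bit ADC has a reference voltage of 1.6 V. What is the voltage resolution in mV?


The resolution (LSB) of an ADC is Vref / 2^n.
LSB = 1.6 / 2^22
LSB = 1.6 / 4194304
LSB = 3.8e-07 V = 0.00038147 mV

0.00038147 mV


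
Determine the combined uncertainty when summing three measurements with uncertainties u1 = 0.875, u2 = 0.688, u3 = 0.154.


For a sum of independent quantities, uc = sqrt(u1^2 + u2^2 + u3^2).
uc = sqrt(0.875^2 + 0.688^2 + 0.154^2)
uc = sqrt(0.765625 + 0.473344 + 0.023716)
uc = 1.1237

1.1237


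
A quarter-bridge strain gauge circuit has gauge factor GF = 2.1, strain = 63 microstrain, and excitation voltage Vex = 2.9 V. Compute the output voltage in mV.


Quarter bridge output: Vout = (GF * epsilon * Vex) / 4.
Vout = (2.1 * 63e-6 * 2.9) / 4
Vout = 0.00038367 / 4 V
Vout = 9.592e-05 V = 0.0959 mV

0.0959 mV


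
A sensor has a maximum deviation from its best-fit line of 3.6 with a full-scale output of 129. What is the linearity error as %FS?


Linearity error = (max deviation / full scale) * 100%.
Linearity = (3.6 / 129) * 100
Linearity = 2.791 %FS

2.791 %FS


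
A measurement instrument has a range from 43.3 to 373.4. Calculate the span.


Span = upper range - lower range.
Span = 373.4 - (43.3)
Span = 330.1

330.1


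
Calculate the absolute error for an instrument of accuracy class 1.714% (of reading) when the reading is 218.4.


Absolute error = (accuracy% / 100) * reading.
Error = (1.714 / 100) * 218.4
Error = 0.01714 * 218.4
Error = 3.7434

3.7434


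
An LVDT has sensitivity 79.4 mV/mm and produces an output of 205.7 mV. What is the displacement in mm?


Displacement = Vout / sensitivity.
d = 205.7 / 79.4
d = 2.591 mm

2.591 mm


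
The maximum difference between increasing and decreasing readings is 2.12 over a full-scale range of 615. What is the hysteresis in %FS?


Hysteresis = (max difference / full scale) * 100%.
H = (2.12 / 615) * 100
H = 0.345 %FS

0.345 %FS


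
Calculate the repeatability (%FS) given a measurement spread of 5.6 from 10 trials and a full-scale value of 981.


Repeatability = (spread / full scale) * 100%.
R = (5.6 / 981) * 100
R = 0.571 %FS

0.571 %FS


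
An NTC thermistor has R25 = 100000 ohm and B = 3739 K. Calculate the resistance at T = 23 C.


NTC thermistor equation: Rt = R25 * exp(B * (1/T - 1/T25)).
T in Kelvin: 296.15 K, T25 = 298.15 K
1/T - 1/T25 = 1/296.15 - 1/298.15 = 2.265e-05
B * (1/T - 1/T25) = 3739 * 2.265e-05 = 0.0847
Rt = 100000 * exp(0.0847) = 108838.1 ohm

108838.1 ohm


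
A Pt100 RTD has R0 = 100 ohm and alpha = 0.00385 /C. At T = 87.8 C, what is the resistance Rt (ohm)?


The RTD equation: Rt = R0 * (1 + alpha * T).
Rt = 100 * (1 + 0.00385 * 87.8)
Rt = 100 * (1 + 0.33803)
Rt = 100 * 1.33803
Rt = 133.803 ohm

133.803 ohm


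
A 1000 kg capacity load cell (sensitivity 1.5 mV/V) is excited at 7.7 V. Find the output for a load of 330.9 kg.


Vout = rated_output * Vex * (load / capacity).
Vout = 1.5 * 7.7 * (330.9 / 1000)
Vout = 1.5 * 7.7 * 0.3309
Vout = 3.822 mV

3.822 mV


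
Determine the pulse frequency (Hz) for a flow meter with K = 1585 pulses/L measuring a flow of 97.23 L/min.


Frequency = K * Q / 60 (converting L/min to L/s).
f = 1585 * 97.23 / 60
f = 154109.55 / 60
f = 2568.49 Hz

2568.49 Hz


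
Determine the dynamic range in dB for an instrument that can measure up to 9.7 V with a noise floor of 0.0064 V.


Dynamic range = 20 * log10(Vmax / Vnoise).
DR = 20 * log10(9.7 / 0.0064)
DR = 20 * log10(1515.62)
DR = 63.61 dB

63.61 dB


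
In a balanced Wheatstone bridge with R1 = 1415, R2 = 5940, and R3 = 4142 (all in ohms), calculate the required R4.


At balance: R1*R4 = R2*R3, so R4 = R2*R3/R1.
R4 = 5940 * 4142 / 1415
R4 = 24603480 / 1415
R4 = 17387.62 ohm

17387.62 ohm


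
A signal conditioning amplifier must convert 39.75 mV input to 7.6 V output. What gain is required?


Gain = Vout / Vin (converting to same units).
G = 7.6 V / 39.75 mV
G = 7600.0 mV / 39.75 mV
G = 191.19

191.19


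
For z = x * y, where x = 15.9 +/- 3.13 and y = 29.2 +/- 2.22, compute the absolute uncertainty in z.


For a product z = x*y, the relative uncertainty is:
uz/z = sqrt((ux/x)^2 + (uy/y)^2)
Relative uncertainties: ux/x = 3.13/15.9 = 0.196855
uy/y = 2.22/29.2 = 0.076027
z = 15.9 * 29.2 = 464.3
uz = 464.3 * sqrt(0.196855^2 + 0.076027^2) = 97.975

97.975


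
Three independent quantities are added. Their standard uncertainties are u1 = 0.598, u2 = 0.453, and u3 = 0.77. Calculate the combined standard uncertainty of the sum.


For a sum of independent quantities, uc = sqrt(u1^2 + u2^2 + u3^2).
uc = sqrt(0.598^2 + 0.453^2 + 0.77^2)
uc = sqrt(0.357604 + 0.205209 + 0.5929)
uc = 1.075

1.075
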